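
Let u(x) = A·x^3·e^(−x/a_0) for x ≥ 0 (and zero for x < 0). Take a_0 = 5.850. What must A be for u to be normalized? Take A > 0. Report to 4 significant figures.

We need A² ∫|f|² dx = 1, taking the integral from 0 to ∞.
The integral (without the A² prefactor) comes out to 45·a_0^7/8.
Setting this equal to 1 gives A² = 1/(45·a_0^7/8).
Plugging in a_0 = 5.850 yields A = 0.00087075.

A ≈ 0.0008707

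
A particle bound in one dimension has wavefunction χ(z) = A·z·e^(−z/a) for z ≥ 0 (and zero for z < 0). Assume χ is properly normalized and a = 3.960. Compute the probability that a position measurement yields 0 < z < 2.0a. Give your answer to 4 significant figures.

|χ|² is the probability density, so P = ∫_{0}^{2.0a} |χ|² dz.
With A² fixed by ∫|χ|² = 1, i.e. A² = (a^3/4)^(−1), substitute and integrate.
Let u = z/a; then A² and the length scale cancel, so P = ∫_{0}^{2.0} u^2·e^(-2·u) du ÷ ∫_{0}^{∞} u^2·e^(-2·u) du.
Using ∫ u^2·e^(-2·u) du = -(2·u^2 + 2·u + 1)·e^(-2·u)/4, the numerator is 1/4 - 13·e^(-4)/4 and the denominator is 1/4.
Evaluating gives P = 0.76190.

P ≈ 0.7619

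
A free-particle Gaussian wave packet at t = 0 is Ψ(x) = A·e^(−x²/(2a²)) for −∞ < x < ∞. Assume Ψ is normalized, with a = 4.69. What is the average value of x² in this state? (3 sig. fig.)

⟨x^2⟩ ≈ 11.0

The expectation value is the |Ψ|²-weighted average of x^2: ∫ x^2|Ψ|² dx.
With ∫_{−∞}^{∞} x^(2m) e^(−αx²) dx = (2m−1)!!·√π / (2^m α^(m+1/2)), evaluating both integrals, ⟨x²⟩ = a^2/2.
Putting a = 4.69 gives 11.00.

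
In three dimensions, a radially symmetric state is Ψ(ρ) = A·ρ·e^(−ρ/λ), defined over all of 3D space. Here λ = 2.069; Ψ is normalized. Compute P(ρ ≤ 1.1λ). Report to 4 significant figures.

P = ∫ |Ψ|² 4πρ² dρ over ρ ≤ 1.1λ.
A² is fixed by ∫₀^∞ 4πρ²|Ψ|² dρ = 1, i.e. A² = (3·π·λ^5)^(−1).
In terms of u = ρ/λ (A², 4π and the length scale all cancel between numerator and denominator), P = [∫_{0}^{1.1} u^4·e^(-2·u) du] / [∫_{0}^{∞} u^4·e^(-2·u) du].
With ∫ u^4·e^(-2·u) du = -(u^4/2 + u^3 + 3·u^2/2 + 3·u/2 + 3/4)·e^(-2·u) + C, the region integral is ≈ 0.0543722 and the full one is 3/4.
The region integral divided by the full integral gives P = 0.072496.

P ≈ 0.07250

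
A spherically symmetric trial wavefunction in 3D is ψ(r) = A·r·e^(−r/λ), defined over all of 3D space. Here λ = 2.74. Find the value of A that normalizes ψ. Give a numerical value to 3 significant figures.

We need A² ∫|f|² 4πr² dr = 1, taking the integral from 0 to ∞.
(Spherical symmetry: dV = 4πr² dr.)
Using ∫₀^∞ rⁿ e^(−αr) dr = n!/αⁿ⁺¹, the integral (without the A² prefactor) comes out to 3·π·λ^5.
Setting this equal to 1 gives A² = 1/(3·π·λ^5).
Plugging in λ = 2.74 yields A = 0.02621.

A ≈ 0.0262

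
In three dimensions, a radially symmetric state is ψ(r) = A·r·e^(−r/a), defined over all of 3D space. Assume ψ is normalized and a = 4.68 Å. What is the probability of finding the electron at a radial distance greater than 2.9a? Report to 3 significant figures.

Integrate the radial probability density 4πr²|ψ|² over r > 2.9a.
Normalization gives A² = 1/(3·π·a^5).
In terms of u = r/a (A², 4π and the length scale all cancel between numerator and denominator), P = [∫_{2.9}^{∞} u^4·e^(-2·u) du] / [∫_{0}^{∞} u^4·e^(-2·u) du].
An antiderivative of u^4·e^(-2·u) is -(u^4/2 + u^3 + 3·u^2/2 + 3·u/2 + 3/4)·e^(-2·u); evaluating from 2.9 to ∞ gives ≈ 0.23454, while the full integral is 3/4.
Taking the ratio yields P = 0.3127.

P ≈ 0.313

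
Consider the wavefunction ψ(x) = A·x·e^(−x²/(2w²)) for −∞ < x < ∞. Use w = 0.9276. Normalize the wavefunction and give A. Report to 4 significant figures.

The normalization condition is ∫|ψ|² dx = 1 from −∞ to ∞.
∫|ψ|² dx = A²·(√(π)·w^3/2).
Setting this equal to 1 gives A² = 1/(√(π)·w^3/2).
With w = 0.9276: A² = 1.4138 and A = 1.1890.

A ≈ 1.189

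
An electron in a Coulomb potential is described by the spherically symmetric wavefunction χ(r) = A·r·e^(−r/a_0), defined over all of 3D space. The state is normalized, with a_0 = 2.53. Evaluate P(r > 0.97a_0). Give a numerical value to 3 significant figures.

P = ∫ |χ|² 4πr² dr over r > 0.97a_0.
The full normalization integral is A²·[3·π·a_0^5] = 1, fixing A².
In terms of u = r/a_0 (A², 4π and the length scale all cancel between numerator and denominator), P = [∫_{0.97}^{∞} u^4·e^(-2·u) du] / [∫_{0}^{∞} u^4·e^(-2·u) du].
An antiderivative of u^4·e^(-2·u) is -(u^4/2 + u^3 + 3·u^2/2 + 3·u/2 + 3/4)·e^(-2·u); evaluating from 0.97 to ∞ gives ≈ 0.71445, while the full integral is 3/4.
The region integral divided by the full integral gives P = 0.9526.

P ≈ 0.953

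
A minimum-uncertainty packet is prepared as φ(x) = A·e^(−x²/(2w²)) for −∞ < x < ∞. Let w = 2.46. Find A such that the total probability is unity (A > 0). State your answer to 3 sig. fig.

A ≈ 0.479

The normalization condition is ∫|φ|² dx = 1 from −∞ to ∞.
Carrying out the integral gives A² · √(π)·w.
Setting this equal to 1 gives A² = 1/(√(π)·w).
With w = 2.46: A² = 0.2293 and A = 0.4789.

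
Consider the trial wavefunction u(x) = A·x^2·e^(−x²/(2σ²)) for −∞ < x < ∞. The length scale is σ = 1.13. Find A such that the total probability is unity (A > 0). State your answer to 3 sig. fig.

A ≈ 0.639

Require ∫ |u|² dx = 1 over the whole domain.
Using the Gaussian integral ∫_{−∞}^{∞} e^(−αx²) dx = √(π/α), ∫|u|² dx = A²·(3·√(π)·σ^5/4).
So A² = (3·√(π)·σ^5/4)^(−1).
Plugging in σ = 1.13 yields A = 0.6390.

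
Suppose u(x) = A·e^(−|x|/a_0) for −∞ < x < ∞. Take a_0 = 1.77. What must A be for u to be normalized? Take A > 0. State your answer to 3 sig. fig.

A ≈ 0.752

Normalization requires ∫|u|² dx = 1, integrated from −∞ to ∞.
The integral (without the A² prefactor) comes out to a_0.
Plugging in a_0 = 1.77 yields A = 0.7516.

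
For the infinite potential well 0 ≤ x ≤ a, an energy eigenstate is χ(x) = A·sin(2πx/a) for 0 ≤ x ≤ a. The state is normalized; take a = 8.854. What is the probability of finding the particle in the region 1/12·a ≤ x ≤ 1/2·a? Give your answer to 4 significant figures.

P ≈ 0.4856

The probability is P = ∫ |χ|² dx over [1/12·a, 1/2·a].
Since A² = 1/(a/2), this is the region integral divided by the full normalization integral.
Let u = x/a; then A² and the length scale cancel, so P = ∫_{1/12}^{1/2} sin(2·π·u)^2 du ÷ ∫_{0}^{1} sin(2·π·u)^2 du.
Using ∫ sin(2·π·u)^2 du = u/2 - sin(4·π·u)/(8·π), the numerator is √(3)/(16·π) + 5/24 and the denominator is 1/2.
Taking the ratio, P = √(3)/(8·π) + 5/12.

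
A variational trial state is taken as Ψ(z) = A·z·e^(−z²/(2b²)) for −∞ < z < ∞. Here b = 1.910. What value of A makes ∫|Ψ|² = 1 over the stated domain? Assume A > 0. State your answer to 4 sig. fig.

Normalization requires ∫|Ψ|² dz = 1, integrated from −∞ to ∞.
With ∫_{−∞}^{∞} z^(2m) e^(−αz²) dz = (2m−1)!!·√π / (2^m α^(m+1/2)), carrying out the integral gives A² · √(π)·b^3/2.
Hence A² = 1/[√(π)·b^3/2].
With b = 1.910: A² = 0.16194 and A = 0.40242.

A ≈ 0.4024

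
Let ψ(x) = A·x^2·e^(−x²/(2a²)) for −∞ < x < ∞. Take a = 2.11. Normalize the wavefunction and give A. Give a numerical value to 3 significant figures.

A ≈ 0.134

Normalization requires ∫|ψ|² dx = 1, integrated from −∞ to ∞.
∫|ψ|² dx = A²·(3·√(π)·a^5/4).
Setting this equal to 1 gives A² = 1/(3·√(π)·a^5/4).
Substituting a = 2.11 gives A² = 0.01799, so A = 0.1341.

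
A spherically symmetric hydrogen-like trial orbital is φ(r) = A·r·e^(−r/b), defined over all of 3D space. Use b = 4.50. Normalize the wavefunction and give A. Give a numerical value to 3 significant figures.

Require ∫ |φ|² 4πr² dr = 1 over the whole domain.
In 3D with spherical symmetry the volume element is 4πr² dr.
The integral (without the A² prefactor) comes out to 3·π·b^5.
So A² = (3·π·b^5)^(−1).
Plugging in b = 4.50 yields A = 0.007583.

A ≈ 0.00758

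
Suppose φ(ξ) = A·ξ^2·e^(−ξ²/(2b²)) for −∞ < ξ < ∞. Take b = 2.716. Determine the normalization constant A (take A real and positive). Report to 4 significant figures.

A ≈ 0.07134

We need A² ∫|f|² dξ = 1, taking the integral from −∞ to ∞.
The integral (without the A² prefactor) comes out to 3·√(π)·b^5/4.
Setting this equal to 1 gives A² = 1/(3·√(π)·b^5/4).
With b = 2.716: A² = 0.0050900 and A = 0.071344.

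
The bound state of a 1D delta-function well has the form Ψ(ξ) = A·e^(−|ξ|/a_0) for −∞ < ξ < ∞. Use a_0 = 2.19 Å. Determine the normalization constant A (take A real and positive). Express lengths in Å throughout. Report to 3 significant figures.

Require ∫ |Ψ|² dξ = 1 over the whole domain.
Recall ∫₀^∞ ξ^m e^(−ξ/β) dξ = m!·β^(m+1), ∫|Ψ|² dξ = A²·(a_0).
Plugging in a_0 = 2.19 yields A = 0.6757.

A ≈ 0.676 Å^(-1/2)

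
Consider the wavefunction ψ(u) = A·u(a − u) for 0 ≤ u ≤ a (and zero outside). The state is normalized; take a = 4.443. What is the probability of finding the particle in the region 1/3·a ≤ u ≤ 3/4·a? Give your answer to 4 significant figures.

|ψ|² is the probability density, so P = ∫_{1/3·a}^{3/4·a} |ψ|² du.
Since A² = 1/(a^5/30), this is the region integral divided by the full normalization integral.
Substituting t = u/a, A² and the length scale cancel in the ratio: P = ∫_{1/3}^{3/4} t^2·(1 - t)^2 dt / ∫_{0}^{1} t^2·(1 - t)^2 dt.
With ∫ t^2·(1 - t)^2 dt = t^3·(6·t^2 - 15·t + 10)/30 + C, the region integral is ≈ 0.0228869 and the full one is 1/30.
Taking the ratio, P = 0.68661.

P ≈ 0.6866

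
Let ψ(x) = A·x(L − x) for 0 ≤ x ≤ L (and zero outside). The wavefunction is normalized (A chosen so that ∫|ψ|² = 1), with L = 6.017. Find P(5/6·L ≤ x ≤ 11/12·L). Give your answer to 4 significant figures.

P = ∫_{5/6·L}^{11/12·L} |ψ(x)|² dx.
Since A² = 1/(L^5/30), this is the region integral divided by the full normalization integral.
Substituting u = x/L, A² and the length scale cancel in the ratio: P = ∫_{5/6}^{11/12} u^2·(1 - u)^2 du / ∫_{0}^{1} u^2·(1 - u)^2 du.
With ∫ u^2·(1 - u)^2 du = u^3·(6·u^2 - 15·u + 10)/30 + C, the region integral is ≈ 0.00101354 and the full one is 1/30.
This works out to P = 0.030406.

P ≈ 0.03041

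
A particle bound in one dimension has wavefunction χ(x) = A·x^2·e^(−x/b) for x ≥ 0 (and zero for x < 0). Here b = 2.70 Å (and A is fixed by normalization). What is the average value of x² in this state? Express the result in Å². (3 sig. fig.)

⟨x^2⟩ ≈ 54.7 Å^2

By definition ⟨x²⟩ = ∫ x^2 |χ(x)|² dx.
Using ∫₀^∞ xⁿ e^(−αx) dx = n!/αⁿ⁺¹, evaluating both integrals, ⟨x²⟩ = 15·b^2/2.
Putting b = 2.70 gives 54.68.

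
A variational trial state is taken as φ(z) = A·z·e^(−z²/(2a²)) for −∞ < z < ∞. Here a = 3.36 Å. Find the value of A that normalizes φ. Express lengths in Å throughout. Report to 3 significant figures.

A ≈ 0.172 Å^(-3/2)

The normalization condition is ∫|φ|² dz = 1 from −∞ to ∞.
∫|φ|² dz = A²·(√(π)·a^3/2).
So A² = (√(π)·a^3/2)^(−1).
With a = 3.36: A² = 0.02975 and A = 0.1725.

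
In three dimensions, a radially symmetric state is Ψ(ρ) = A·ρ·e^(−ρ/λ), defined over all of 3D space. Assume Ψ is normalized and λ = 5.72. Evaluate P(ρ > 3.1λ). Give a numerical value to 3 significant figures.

P ≈ 0.259

Integrate the radial probability density 4πρ²|Ψ|² over ρ > 3.1λ.
Normalization gives A² = 1/(3·π·λ^5).
Let u = ρ/λ; then A², 4π and the length scale all cancel, so P = ∫_{3.1}^{∞} u^4·e^(-2·u) du ÷ ∫_{0}^{∞} u^4·e^(-2·u) du.
Using ∫ u^4·e^(-2·u) du = -(u^4/2 + u^3 + 3·u^2/2 + 3·u/2 + 3/4)·e^(-2·u), the numerator is ≈ 0.19438 and the denominator is 3/4.
Taking the ratio yields P = 0.2592.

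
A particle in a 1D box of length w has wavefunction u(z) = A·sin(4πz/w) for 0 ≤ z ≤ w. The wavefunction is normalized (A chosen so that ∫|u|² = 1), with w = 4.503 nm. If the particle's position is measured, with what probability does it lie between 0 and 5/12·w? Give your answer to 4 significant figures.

P ≈ 0.4511

The probability is P = ∫ |u|² dz over [0, 5/12·w].
With A² fixed by ∫|u|² = 1, i.e. A² = (w/2)^(−1), substitute and integrate.
Let t = z/w; then A² and the length scale cancel, so P = ∫_{0}^{5/12} sin(4·π·t)^2 dt ÷ ∫_{0}^{1} sin(4·π·t)^2 dt.
Using ∫ sin(4·π·t)^2 dt = t/2 - sin(4·π·t)·cos(4·π·t)/(8·π), the numerator is √(3)/(32·π) + 5/24 and the denominator is 1/2.
The result is P = √(3)/(16·π) + 5/12.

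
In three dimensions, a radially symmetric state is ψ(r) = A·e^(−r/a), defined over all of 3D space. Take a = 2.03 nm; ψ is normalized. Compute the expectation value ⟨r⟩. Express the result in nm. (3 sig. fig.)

The expectation value is the |ψ|²-weighted average of r: ∫ r|ψ|² 4πr² dr.
The ratio of the moment integral to the normalization integral gives ⟨r⟩ = 3·a/2.
Putting a = 2.03 gives 3.045.

⟨r⟩ ≈ 3.05 nm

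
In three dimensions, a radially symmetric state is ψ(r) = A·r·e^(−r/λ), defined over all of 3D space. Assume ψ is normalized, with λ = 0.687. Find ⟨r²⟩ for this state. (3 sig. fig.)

⟨r²⟩ = ∫ r^2 |ψ|² 4πr² dr over the full domain.
Evaluating both integrals, ⟨r²⟩ = 15·λ^2/2.
With λ = 0.687, ⟨r^2⟩ = 3.540.

⟨r^2⟩ ≈ 3.54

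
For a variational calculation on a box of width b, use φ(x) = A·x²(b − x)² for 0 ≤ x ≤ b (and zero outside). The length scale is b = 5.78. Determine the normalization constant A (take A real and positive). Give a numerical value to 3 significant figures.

A ≈ 0.00935

We need A² ∫|f|² dx = 1, taking the integral from 0 to b.
∫|φ|² dx = A²·(b^9/630).
Substituting b = 5.78 gives A² = 0.00008750, so A = 0.009354.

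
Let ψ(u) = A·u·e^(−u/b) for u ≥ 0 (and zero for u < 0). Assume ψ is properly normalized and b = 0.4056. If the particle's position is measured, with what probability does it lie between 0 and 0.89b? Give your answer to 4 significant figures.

P ≈ 0.2640

|ψ|² is the probability density, so P = ∫_{0}^{0.89b} |ψ|² du.
Since A² = 1/(b^3/4), this is the region integral divided by the full normalization integral.
Let t = u/b; then A² and the length scale cancel, so P = ∫_{0}^{0.89} t^2·e^(-2·t) dt ÷ ∫_{0}^{∞} t^2·e^(-2·t) dt.
With ∫ t^2·e^(-2·t) dt = -(2·t^2 + 2·t + 1)·e^(-2·t)/4 + C, the region integral is ≈ 0.0660073 and the full one is 1/4.
This works out to P = 0.26403.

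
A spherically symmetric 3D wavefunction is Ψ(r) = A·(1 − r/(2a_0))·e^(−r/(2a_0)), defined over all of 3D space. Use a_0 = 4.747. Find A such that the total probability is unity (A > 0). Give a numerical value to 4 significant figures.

We need A² ∫|f|² 4πr² dr = 1, taking the integral from 0 to ∞.
In 3D with spherical symmetry the volume element is 4πr² dr.
Recall ∫₀^∞ r^m e^(−r/β) dr = m!·β^(m+1), the integral (without the A² prefactor) comes out to 8·π·a_0^3.
So A² = (8·π·a_0^3)^(−1).
Substituting a_0 = 4.747 gives A² = 0.00037197, so A = 0.019286.

A ≈ 0.01929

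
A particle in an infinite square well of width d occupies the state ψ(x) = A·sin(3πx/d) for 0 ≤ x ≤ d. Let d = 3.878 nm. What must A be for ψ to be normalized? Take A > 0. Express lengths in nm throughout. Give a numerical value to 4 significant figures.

Require ∫ |ψ|² dx = 1 over the whole domain.
∫|ψ|² dx = A²·(d/2).
So A² = (d/2)^(−1).
With d = 3.878: A² = 0.51573 and A = 0.71814.

A ≈ 0.7181 nm^(-1/2)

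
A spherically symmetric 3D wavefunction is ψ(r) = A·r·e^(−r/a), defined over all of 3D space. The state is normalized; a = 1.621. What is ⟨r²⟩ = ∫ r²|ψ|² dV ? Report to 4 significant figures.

⟨r²⟩ = ∫ r^2 |ψ|² 4πr² dr over the full domain.
With ∫₀^∞ r^6 e^(−αr) dr = 6!/α^7, evaluating both integrals, ⟨r²⟩ = 15·a^2/2.
Putting a = 1.621 gives 19.707.

⟨r^2⟩ ≈ 19.71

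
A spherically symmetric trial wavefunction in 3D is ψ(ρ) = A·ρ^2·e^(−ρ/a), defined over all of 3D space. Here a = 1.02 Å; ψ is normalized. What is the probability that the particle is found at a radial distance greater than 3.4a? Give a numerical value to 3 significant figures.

P = ∫ |ψ|² 4πρ² dρ over ρ > 3.4a.
A² is fixed by ∫₀^∞ 4πρ²|ψ|² dρ = 1, i.e. A² = (45·π·a^7/2)^(−1).
Let u = ρ/a; then A², 4π and the length scale all cancel, so P = ∫_{3.4}^{∞} u^6·e^(-2·u) du ÷ ∫_{0}^{∞} u^6·e^(-2·u) du.
An antiderivative of u^6·e^(-2·u) is -(4·u^6 + 12·u^5 + 30·u^4 + 60·u^3 + 90·u^2 + 90·u + 45)·e^(-2·u)/8; evaluating from 3.4 to ∞ gives ≈ 2.6995, while the full integral is 45/8.
The region integral divided by the full integral gives P = 0.4799.

P ≈ 0.480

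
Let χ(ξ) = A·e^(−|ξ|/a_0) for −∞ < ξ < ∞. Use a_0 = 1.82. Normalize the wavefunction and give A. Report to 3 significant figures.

The normalization condition is ∫|χ|² dξ = 1 from −∞ to ∞.
Carrying out the integral gives A² · a_0.
Substituting a_0 = 1.82 gives A² = 0.5495, so A = 0.7412.

A ≈ 0.741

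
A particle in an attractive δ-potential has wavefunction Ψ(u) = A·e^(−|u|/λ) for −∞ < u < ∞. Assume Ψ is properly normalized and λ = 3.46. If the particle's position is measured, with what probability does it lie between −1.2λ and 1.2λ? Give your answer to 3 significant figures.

|Ψ|² is the probability density, so P = ∫_{−1.2λ}^{1.2λ} |Ψ|² du.
Since A² = 1/(λ), this is the region integral divided by the full normalization integral.
Both integrals are even about u = 0, so only the u ≥ 0 halves are needed (the factors of 2 cancel). In terms of t = u/λ (A² and the length scale cancel between numerator and denominator), P = [∫_{0}^{1.2} e^(-2·t) dt] / [∫_{0}^{∞} e^(-2·t) dt].
With ∫ e^(-2·t) dt = -e^(-2·t)/2 + C, the region integral is 1/2 - e^(-12/5)/2 and the full one is 1/2.
Evaluating gives P = 0.9093.

P ≈ 0.909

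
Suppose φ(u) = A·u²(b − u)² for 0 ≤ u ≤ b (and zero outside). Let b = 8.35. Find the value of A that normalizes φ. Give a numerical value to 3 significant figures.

A ≈ 0.00179

Normalization requires ∫|φ|² du = 1, integrated from 0 to b.
Expanding the polynomial and integrating term by term, the integral (without the A² prefactor) comes out to b^9/630.
With b = 8.35: A² = 0.000003193 and A = 0.001787.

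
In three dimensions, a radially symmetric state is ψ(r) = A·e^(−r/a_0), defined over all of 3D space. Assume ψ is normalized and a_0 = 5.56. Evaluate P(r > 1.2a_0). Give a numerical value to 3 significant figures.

P ≈ 0.570

With dV = 4πr²dr, the probability is ∫|ψ|² dV over r > 1.2a_0.
A² is fixed by ∫₀^∞ 4πr²|ψ|² dr = 1, i.e. A² = (π·a_0^3)^(−1).
Substituting u = r/a_0, A², 4π and the length scale all cancel in the ratio: P = ∫_{1.2}^{∞} u^2·e^(-2·u) du / ∫_{0}^{∞} u^2·e^(-2·u) du.
Using ∫ u^2·e^(-2·u) du = -(2·u^2 + 2·u + 1)·e^(-2·u)/4, the numerator is 157·e^(-12/5)/100 and the denominator is 1/4.
The region integral divided by the full integral gives P = 0.5697.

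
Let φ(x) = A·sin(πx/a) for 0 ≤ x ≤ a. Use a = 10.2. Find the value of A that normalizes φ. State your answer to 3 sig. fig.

Require ∫ |φ|² dx = 1 over the whole domain.
Using sin²θ = (1 − cos 2θ)/2, carrying out the integral gives A² · a/2.
Setting this equal to 1 gives A² = 1/(a/2).
Plugging in a = 10.2 yields A = 0.4428.

A ≈ 0.443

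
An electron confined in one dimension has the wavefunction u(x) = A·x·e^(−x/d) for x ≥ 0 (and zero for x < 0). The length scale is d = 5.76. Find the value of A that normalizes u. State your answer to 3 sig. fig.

A ≈ 0.145

Normalization requires ∫|u|² dx = 1, integrated from 0 to ∞.
Using ∫₀^∞ xⁿ e^(−αx) dx = n!/αⁿ⁺¹, with u = A·x·e^(−x/d), the integral evaluates to A²·[d^3/4].
Hence A² = 1/[d^3/4].
With d = 5.76: A² = 0.02093 and A = 0.1447.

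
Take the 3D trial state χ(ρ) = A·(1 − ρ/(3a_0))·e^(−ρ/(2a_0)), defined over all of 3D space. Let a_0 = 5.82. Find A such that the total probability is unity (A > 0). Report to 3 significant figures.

Require ∫ |χ|² 4πρ² dρ = 1 over the whole domain.
In 3D with spherical symmetry the volume element is 4πρ² dρ.
∫|χ|² 4πρ² dρ = A²·(8·π·a_0^3/3).
Setting this equal to 1 gives A² = 1/(8·π·a_0^3/3).
Plugging in a_0 = 5.82 yields A = 0.02461.

A ≈ 0.0246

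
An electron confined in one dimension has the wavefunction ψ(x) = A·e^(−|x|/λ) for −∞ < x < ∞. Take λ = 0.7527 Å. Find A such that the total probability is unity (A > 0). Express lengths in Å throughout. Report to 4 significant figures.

A ≈ 1.153 Å^(-1/2)

We need A² ∫|f|² dx = 1, taking the integral from −∞ to ∞.
Carrying out the integral gives A² · λ.
So A² = (λ)^(−1).
Substituting λ = 0.7527 gives A² = 1.3286, so A = 1.1526.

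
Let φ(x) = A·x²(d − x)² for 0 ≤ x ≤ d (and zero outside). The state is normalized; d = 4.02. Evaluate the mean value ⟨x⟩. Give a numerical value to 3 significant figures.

The expectation value is the |φ|²-weighted average of x: ∫ x|φ|² dx.
Expanding the polynomial and integrating term by term, the ratio of the moment integral to the normalization integral gives ⟨x⟩ = d/2.
Putting d = 4.02 gives 2.010.

⟨x⟩ ≈ 2.01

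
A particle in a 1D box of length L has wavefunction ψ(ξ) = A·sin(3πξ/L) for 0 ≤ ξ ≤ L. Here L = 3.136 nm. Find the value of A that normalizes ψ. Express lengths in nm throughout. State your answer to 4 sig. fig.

A ≈ 0.7986 nm^(-1/2)

We need A² ∫|f|² dξ = 1, taking the integral from 0 to L.
Using sin²θ = (1 − cos 2θ)/2, carrying out the integral gives A² · L/2.
Setting this equal to 1 gives A² = 1/(L/2).
With L = 3.136: A² = 0.63776 and A = 0.79860.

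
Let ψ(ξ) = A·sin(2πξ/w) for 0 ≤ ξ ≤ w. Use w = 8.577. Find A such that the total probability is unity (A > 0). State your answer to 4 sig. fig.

Require ∫ |ψ|² dξ = 1 over the whole domain.
Carrying out the integral gives A² · w/2.
With w = 8.577: A² = 0.23318 and A = 0.48289.

A ≈ 0.4829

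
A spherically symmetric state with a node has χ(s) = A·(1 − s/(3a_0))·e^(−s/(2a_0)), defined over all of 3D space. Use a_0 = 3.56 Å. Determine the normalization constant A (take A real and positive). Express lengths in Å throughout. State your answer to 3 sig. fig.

A ≈ 0.0514 Å^(-3/2)

Normalization requires ∫|χ|² 4πs² ds = 1, integrated from 0 to ∞.
With ∫₀^∞ s^4 e^(−αs) ds = 4!/α^5, with χ = A·(1 − s/(3a_0))·e^(−s/(2a_0)), the integral evaluates to A²·[8·π·a_0^3/3].
Substituting a_0 = 3.56 gives A² = 0.002646, so A = 0.05144.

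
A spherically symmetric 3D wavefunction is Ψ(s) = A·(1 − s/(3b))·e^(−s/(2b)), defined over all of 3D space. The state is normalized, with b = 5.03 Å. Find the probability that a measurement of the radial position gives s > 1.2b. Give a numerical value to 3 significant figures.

P ≈ 0.810

P = ∫ |Ψ|² 4πs² ds over s > 1.2b.
A² is fixed by ∫₀^∞ 4πs²|Ψ|² ds = 1, i.e. A² = (8·π·b^3/3)^(−1).
Let u = s/b; then A², 4π and the length scale all cancel, so P = ∫_{1.2}^{∞} u^2·(1 - u/3)^2·e^(-u) du ÷ ∫_{0}^{∞} u^2·(1 - u/3)^2·e^(-u) du.
With ∫ u^2·(1 - u/3)^2·e^(-u) du = (-u^4 + 2·u^3 - 3·u^2 - 6·u - 6)·e^(-u)/9 + C, the region integral is 3362·e^(-6/5)/1875 and the full one is 2/3.
The region integral divided by the full integral gives P = 0.8101.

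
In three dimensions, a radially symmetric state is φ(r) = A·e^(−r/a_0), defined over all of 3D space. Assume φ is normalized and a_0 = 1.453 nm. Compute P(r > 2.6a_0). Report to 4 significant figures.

With dV = 4πr²dr, the probability is ∫|φ|² dV over r > 2.6a_0.
A² is fixed by ∫₀^∞ 4πr²|φ|² dr = 1, i.e. A² = (π·a_0^3)^(−1).
Let u = r/a_0; then A², 4π and the length scale all cancel, so P = ∫_{2.6}^{∞} u^2·e^(-2·u) du ÷ ∫_{0}^{∞} u^2·e^(-2·u) du.
Using ∫ u^2·e^(-2·u) du = -(2·u^2 + 2·u + 1)·e^(-2·u)/4, the numerator is 493·e^(-26/5)/100 and the denominator is 1/4.
The region integral divided by the full integral gives P = 0.10879.

P ≈ 0.1088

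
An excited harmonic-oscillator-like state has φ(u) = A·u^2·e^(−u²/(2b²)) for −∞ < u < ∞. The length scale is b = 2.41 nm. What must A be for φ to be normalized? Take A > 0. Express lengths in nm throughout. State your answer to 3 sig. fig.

A ≈ 0.0962 nm^(-5/2)

We need A² ∫|f|² du = 1, taking the integral from −∞ to ∞.
Carrying out the integral gives A² · 3·√(π)·b^5/4.
Hence A² = 1/[3·√(π)·b^5/4].
Substituting b = 2.41 gives A² = 0.009253, so A = 0.09619.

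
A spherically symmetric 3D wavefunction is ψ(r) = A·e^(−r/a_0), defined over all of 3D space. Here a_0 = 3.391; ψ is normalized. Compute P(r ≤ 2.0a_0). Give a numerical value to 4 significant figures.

With dV = 4πr²dr, the probability is ∫|ψ|² dV over r ≤ 2.0a_0.
A² is fixed by ∫₀^∞ 4πr²|ψ|² dr = 1, i.e. A² = (π·a_0^3)^(−1).
Let u = r/a_0; then A², 4π and the length scale all cancel, so P = ∫_{0}^{2.0} u^2·e^(-2·u) du ÷ ∫_{0}^{∞} u^2·e^(-2·u) du.
An antiderivative of u^2·e^(-2·u) is -(2·u^2 + 2·u + 1)·e^(-2·u)/4; evaluating from 0 to 2.0 gives 1/4 - 13·e^(-4)/4, while the full integral is 1/4.
Taking the ratio yields P = 0.76190.

P ≈ 0.7619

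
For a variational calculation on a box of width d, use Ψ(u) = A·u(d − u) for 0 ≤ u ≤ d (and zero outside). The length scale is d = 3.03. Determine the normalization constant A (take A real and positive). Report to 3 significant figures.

A ≈ 0.343

We need A² ∫|f|² du = 1, taking the integral from 0 to d.
Expanding the polynomial and integrating term by term, the integral (without the A² prefactor) comes out to d^5/30.
Setting this equal to 1 gives A² = 1/(d^5/30).
Substituting d = 3.03 gives A² = 0.1175, so A = 0.3427.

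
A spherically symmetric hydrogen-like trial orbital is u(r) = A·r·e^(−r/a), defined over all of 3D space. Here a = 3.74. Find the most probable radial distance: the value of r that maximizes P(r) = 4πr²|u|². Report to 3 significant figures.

r ≈ 7.48

Set d/dr [P(r) = 4πr²|u|²] = 0 and solve for r > 0.
Solving yields r = 2·a.
With a = 3.74, the most probable radial distance is 7.480.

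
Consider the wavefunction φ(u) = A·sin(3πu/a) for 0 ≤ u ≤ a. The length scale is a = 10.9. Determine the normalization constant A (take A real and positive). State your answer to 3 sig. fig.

The normalization condition is ∫|φ|² du = 1 from 0 to a.
The integral (without the A² prefactor) comes out to a/2.
Hence A² = 1/[a/2].
With a = 10.9: A² = 0.1835 and A = 0.4284.

A ≈ 0.428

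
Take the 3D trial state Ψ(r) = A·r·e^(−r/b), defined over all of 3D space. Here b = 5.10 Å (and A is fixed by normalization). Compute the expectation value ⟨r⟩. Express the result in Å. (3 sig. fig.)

⟨r⟩ ≈ 12.8 Å

⟨r⟩ = ∫ r |Ψ|² 4πr² dr over the full domain.
The ratio of the moment integral to the normalization integral gives ⟨r⟩ = 5·b/2.
Putting b = 5.10 gives 12.75.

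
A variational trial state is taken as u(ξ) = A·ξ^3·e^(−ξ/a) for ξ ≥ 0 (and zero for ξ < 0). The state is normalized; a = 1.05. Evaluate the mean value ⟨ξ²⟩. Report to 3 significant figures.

By definition ⟨ξ²⟩ = ∫ ξ^2 |u(ξ)|² dξ.
Evaluating both integrals, ⟨ξ²⟩ = 14·a^2.
Putting a = 1.05 gives 15.44.

⟨ξ^2⟩ ≈ 15.4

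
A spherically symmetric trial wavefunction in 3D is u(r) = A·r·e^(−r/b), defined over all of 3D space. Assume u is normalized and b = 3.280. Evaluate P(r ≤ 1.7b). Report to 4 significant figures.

P = ∫ |u|² 4πr² dr over r ≤ 1.7b.
Normalization gives A² = 1/(3·π·b^5).
In terms of t = r/b (A², 4π and the length scale all cancel between numerator and denominator), P = [∫_{0}^{1.7} t^4·e^(-2·t) dt] / [∫_{0}^{∞} t^4·e^(-2·t) dt].
Using ∫ t^4·e^(-2·t) dt = -(t^4/2 + t^3 + 3·t^2/2 + 3·t/2 + 3/4)·e^(-2·t), the numerator is ≈ 0.191864 and the denominator is 3/4.
The region integral divided by the full integral gives P = 0.25582.

P ≈ 0.2558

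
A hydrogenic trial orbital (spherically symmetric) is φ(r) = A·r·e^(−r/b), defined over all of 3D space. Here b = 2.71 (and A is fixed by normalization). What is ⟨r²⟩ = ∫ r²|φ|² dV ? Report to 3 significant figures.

⟨r^2⟩ ≈ 55.1

The expectation value is the |φ|²-weighted average of r^2: ∫ r^2|φ|² 4πr² dr.
With ∫₀^∞ r^6 e^(−αr) dr = 6!/α^7, evaluating both integrals, ⟨r²⟩ = 15·b^2/2.
With b = 2.71, ⟨r^2⟩ = 55.08.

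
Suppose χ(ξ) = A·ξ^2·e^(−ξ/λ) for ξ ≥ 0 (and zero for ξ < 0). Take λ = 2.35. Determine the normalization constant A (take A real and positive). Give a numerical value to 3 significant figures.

A ≈ 0.136

We need A² ∫|f|² dξ = 1, taking the integral from 0 to ∞.
Using ∫₀^∞ ξⁿ e^(−αξ) dξ = n!/αⁿ⁺¹, the integral (without the A² prefactor) comes out to 3·λ^5/4.
Substituting λ = 2.35 gives A² = 0.01860, so A = 0.1364.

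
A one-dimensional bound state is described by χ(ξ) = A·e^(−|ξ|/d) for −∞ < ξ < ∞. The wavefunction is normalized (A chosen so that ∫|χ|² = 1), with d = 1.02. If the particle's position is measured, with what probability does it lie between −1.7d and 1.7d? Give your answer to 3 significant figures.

P ≈ 0.967

The probability is P = ∫ |χ|² dξ over [−1.7d, 1.7d].
Since A² = 1/(d), this is the region integral divided by the full normalization integral.
Both integrals are even about ξ = 0, so only the ξ ≥ 0 halves are needed (the factors of 2 cancel). In terms of u = ξ/d (A² and the length scale cancel between numerator and denominator), P = [∫_{0}^{1.7} e^(-2·u) du] / [∫_{0}^{∞} e^(-2·u) du].
An antiderivative of e^(-2·u) is -e^(-2·u)/2; evaluating from 0 to 1.7 gives 1/2 - e^(-17/5)/2, while the full integral is 1/2.
This works out to P = 0.9666.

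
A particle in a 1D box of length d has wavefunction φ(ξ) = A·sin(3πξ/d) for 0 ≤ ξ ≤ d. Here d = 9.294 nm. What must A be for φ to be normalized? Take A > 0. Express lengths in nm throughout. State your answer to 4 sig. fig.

A ≈ 0.4639 nm^(-1/2)

The normalization condition is ∫|φ|² dξ = 1 from 0 to d.
With ∫₀^d sin²(nπξ/d) dξ = d/2, carrying out the integral gives A² · d/2.
Setting this equal to 1 gives A² = 1/(d/2).
Substituting d = 9.294 gives A² = 0.21519, so A = 0.46389.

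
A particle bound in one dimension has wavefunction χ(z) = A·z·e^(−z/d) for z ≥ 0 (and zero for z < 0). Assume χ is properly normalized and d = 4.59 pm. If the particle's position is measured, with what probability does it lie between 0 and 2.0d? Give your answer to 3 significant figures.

P ≈ 0.762

The probability is P = ∫ |χ|² dz over [0, 2.0d].
The normalization integral ∫|χ|²dz over the whole domain equals d^3/4·A², and A² cancels in the ratio.
In terms of u = z/d (A² and the length scale cancel between numerator and denominator), P = [∫_{0}^{2.0} u^2·e^(-2·u) du] / [∫_{0}^{∞} u^2·e^(-2·u) du].
With ∫ u^2·e^(-2·u) du = -(2·u^2 + 2·u + 1)·e^(-2·u)/4 + C, the region integral is 1/4 - 13·e^(-4)/4 and the full one is 1/4.
The result is P = 0.7619.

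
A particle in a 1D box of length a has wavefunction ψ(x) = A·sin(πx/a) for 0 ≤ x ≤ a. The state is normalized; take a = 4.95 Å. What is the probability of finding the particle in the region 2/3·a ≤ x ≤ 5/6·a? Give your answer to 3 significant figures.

|ψ|² is the probability density, so P = ∫_{2/3·a}^{5/6·a} |ψ|² dx.
The normalization integral ∫|ψ|²dx over the whole domain equals a/2·A², and A² cancels in the ratio.
In terms of u = x/a (A² and the length scale cancel between numerator and denominator), P = [∫_{2/3}^{5/6} sin(π·u)^2 du] / [∫_{0}^{1} sin(π·u)^2 du].
With ∫ sin(π·u)^2 du = u/2 - sin(2·π·u)/(4·π) + C, the region integral is 1/12 and the full one is 1/2.
This works out to P = 1/6.

P ≈ 0.167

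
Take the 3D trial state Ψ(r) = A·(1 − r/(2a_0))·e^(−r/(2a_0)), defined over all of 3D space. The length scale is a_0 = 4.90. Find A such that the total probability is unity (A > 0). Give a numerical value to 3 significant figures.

Normalization requires ∫|Ψ|² 4πr² dr = 1, integrated from 0 to ∞.
Recall ∫₀^∞ r^m e^(−r/β) dr = m!·β^(m+1), the integral (without the A² prefactor) comes out to 8·π·a_0^3.
Hence A² = 1/[8·π·a_0^3].
With a_0 = 4.90: A² = 0.0003382 and A = 0.01839.

A ≈ 0.0184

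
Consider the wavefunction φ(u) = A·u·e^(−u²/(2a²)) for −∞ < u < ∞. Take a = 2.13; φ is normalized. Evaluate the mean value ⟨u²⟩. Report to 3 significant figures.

⟨u^2⟩ ≈ 6.81

The expectation value is the |φ|²-weighted average of u^2: ∫ u^2|φ|² du.
With ∫_{−∞}^{∞} u^(2m) e^(−αu²) du = (2m−1)!!·√π / (2^m α^(m+1/2)), the ratio of the moment integral to the normalization integral gives ⟨u²⟩ = 3·a^2/2.
With a = 2.13, ⟨u^2⟩ = 6.805.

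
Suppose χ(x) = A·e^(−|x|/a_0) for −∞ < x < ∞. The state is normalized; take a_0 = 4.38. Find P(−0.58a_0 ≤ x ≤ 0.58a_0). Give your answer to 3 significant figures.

P ≈ 0.687

|χ|² is the probability density, so P = ∫_{−0.58a_0}^{0.58a_0} |χ|² dx.
Since A² = 1/(a_0), this is the region integral divided by the full normalization integral.
By symmetry take twice the x ≥ 0 contribution in numerator and denominator; the 2's cancel. Substituting u = x/a_0, A² and the length scale cancel in the ratio: P = ∫_{0}^{0.58} e^(-2·u) du / ∫_{0}^{∞} e^(-2·u) du.
With ∫ e^(-2·u) du = -e^(-2·u)/2 + C, the region integral is 1/2 - e^(-29/25)/2 and the full one is 1/2.
Evaluating gives P = 0.6865.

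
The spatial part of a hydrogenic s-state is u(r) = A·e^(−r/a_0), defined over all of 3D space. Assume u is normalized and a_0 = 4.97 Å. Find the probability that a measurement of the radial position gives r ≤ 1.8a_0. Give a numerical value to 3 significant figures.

P ≈ 0.697

With dV = 4πr²dr, the probability is ∫|u|² dV over r ≤ 1.8a_0.
The full normalization integral is A²·[π·a_0^3] = 1, fixing A².
Substituting t = r/a_0, A², 4π and the length scale all cancel in the ratio: P = ∫_{0}^{1.8} t^2·e^(-2·t) dt / ∫_{0}^{∞} t^2·e^(-2·t) dt.
With ∫ t^2·e^(-2·t) dt = -(2·t^2 + 2·t + 1)·e^(-2·t)/4 + C, the region integral is 1/4 - 277·e^(-18/5)/100 and the full one is 1/4.
The region integral divided by the full integral gives P = 0.6973.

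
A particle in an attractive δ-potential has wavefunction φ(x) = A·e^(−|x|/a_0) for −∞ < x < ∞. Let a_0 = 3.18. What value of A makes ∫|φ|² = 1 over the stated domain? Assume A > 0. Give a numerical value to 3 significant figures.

We need A² ∫|f|² dx = 1, taking the integral from −∞ to ∞.
∫|φ|² dx = A²·(a_0).
Setting this equal to 1 gives A² = 1/(a_0).
Plugging in a_0 = 3.18 yields A = 0.5608.

A ≈ 0.561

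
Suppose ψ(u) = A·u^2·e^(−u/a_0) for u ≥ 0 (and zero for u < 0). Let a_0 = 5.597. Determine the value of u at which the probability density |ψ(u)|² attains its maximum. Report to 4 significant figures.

The maximum of |ψ(u)|² occurs where its derivative vanishes.
Solving yields u = 2·a_0.
With a_0 = 5.597, the most probable position is 11.194.

u ≈ 11.19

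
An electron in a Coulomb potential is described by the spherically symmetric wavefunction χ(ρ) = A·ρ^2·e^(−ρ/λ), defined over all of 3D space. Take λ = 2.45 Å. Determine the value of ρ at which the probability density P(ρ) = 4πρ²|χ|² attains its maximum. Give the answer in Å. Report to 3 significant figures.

ρ ≈ 7.35 Å

The maximum of P(ρ) = 4πρ²|χ|² occurs where its derivative vanishes.
This gives ρ = 3·λ.
With λ = 2.45, the most probable radial distance is 7.350 Å.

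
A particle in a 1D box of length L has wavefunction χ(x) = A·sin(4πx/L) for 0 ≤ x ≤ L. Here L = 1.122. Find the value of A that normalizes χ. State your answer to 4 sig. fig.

A ≈ 1.335

Require ∫ |χ|² dx = 1 over the whole domain.
∫|χ|² dx = A²·(L/2).
Hence A² = 1/[L/2].
Plugging in L = 1.122 yields A = 1.3351.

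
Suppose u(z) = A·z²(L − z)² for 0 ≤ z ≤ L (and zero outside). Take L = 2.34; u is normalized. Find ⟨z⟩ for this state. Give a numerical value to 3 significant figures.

By definition ⟨z⟩ = ∫ z |u(z)|² dz.
Expanding the polynomial and integrating term by term, the ratio of the moment integral to the normalization integral gives ⟨z⟩ = L/2.
With L = 2.34, ⟨z⟩ = 1.170.

⟨z⟩ ≈ 1.17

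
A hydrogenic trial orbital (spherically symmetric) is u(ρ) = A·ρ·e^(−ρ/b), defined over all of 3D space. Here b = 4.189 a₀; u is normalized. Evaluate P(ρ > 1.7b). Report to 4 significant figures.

P ≈ 0.7442

With dV = 4πρ²dρ, the probability is ∫|u|² dV over ρ > 1.7b.
Normalization gives A² = 1/(3·π·b^5).
Let t = ρ/b; then A², 4π and the length scale all cancel, so P = ∫_{1.7}^{∞} t^4·e^(-2·t) dt ÷ ∫_{0}^{∞} t^4·e^(-2·t) dt.
With ∫ t^4·e^(-2·t) dt = -(t^4/2 + t^3 + 3·t^2/2 + 3·t/2 + 3/4)·e^(-2·t) + C, the region integral is ≈ 0.558136 and the full one is 3/4.
This evaluates to P = 0.74418.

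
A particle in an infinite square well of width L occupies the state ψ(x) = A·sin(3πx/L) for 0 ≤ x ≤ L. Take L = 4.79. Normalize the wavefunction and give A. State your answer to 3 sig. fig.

We need A² ∫|f|² dx = 1, taking the integral from 0 to L.
With ∫₀^L sin²(nπx/L) dx = L/2, carrying out the integral gives A² · L/2.
Setting this equal to 1 gives A² = 1/(L/2).
Plugging in L = 4.79 yields A = 0.6462.

A ≈ 0.646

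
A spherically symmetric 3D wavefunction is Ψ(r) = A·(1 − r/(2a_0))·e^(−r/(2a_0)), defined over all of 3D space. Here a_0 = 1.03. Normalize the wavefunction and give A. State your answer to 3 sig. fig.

A ≈ 0.191

We need A² ∫|f|² 4πr² dr = 1, taking the integral from 0 to ∞.
(Spherical symmetry: dV = 4πr² dr.)
∫|Ψ|² 4πr² dr = A²·(8·π·a_0^3).
Substituting a_0 = 1.03 gives A² = 0.03641, so A = 0.1908.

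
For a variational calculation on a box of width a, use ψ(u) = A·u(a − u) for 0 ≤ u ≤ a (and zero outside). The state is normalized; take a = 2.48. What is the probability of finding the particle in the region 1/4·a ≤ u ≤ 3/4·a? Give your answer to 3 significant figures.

The probability is P = ∫ |ψ|² du over [1/4·a, 3/4·a].
With A² fixed by ∫|ψ|² = 1, i.e. A² = (a^5/30)^(−1), substitute and integrate.
Substituting t = u/a, A² and the length scale cancel in the ratio: P = ∫_{1/4}^{3/4} t^2·(1 - t)^2 dt / ∫_{0}^{1} t^2·(1 - t)^2 dt.
An antiderivative of t^2·(1 - t)^2 is t^3·(6·t^2 - 15·t + 10)/30; evaluating from 1/4 to 3/4 gives 203/7680, while the full integral is 1/30.
Taking the ratio, P = 203/256.

P ≈ 0.793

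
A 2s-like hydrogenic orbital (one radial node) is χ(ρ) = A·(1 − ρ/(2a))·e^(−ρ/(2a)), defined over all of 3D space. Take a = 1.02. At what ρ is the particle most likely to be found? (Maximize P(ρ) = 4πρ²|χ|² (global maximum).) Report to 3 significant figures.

The maximum of P(ρ) = 4πρ²|χ|² occurs where its derivative vanishes.
Solving yields ρ = a·(√(5) + 3).
With a = 1.02, the most probable radial distance is 5.341.

ρ ≈ 5.34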